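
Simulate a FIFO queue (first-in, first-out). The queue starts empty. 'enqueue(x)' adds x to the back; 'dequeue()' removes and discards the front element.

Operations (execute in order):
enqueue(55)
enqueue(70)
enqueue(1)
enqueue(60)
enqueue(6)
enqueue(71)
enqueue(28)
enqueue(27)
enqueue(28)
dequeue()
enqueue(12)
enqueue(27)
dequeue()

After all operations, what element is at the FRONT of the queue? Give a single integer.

enqueue(55): queue = [55]
enqueue(70): queue = [55, 70]
enqueue(1): queue = [55, 70, 1]
enqueue(60): queue = [55, 70, 1, 60]
enqueue(6): queue = [55, 70, 1, 60, 6]
enqueue(71): queue = [55, 70, 1, 60, 6, 71]
enqueue(28): queue = [55, 70, 1, 60, 6, 71, 28]
enqueue(27): queue = [55, 70, 1, 60, 6, 71, 28, 27]
enqueue(28): queue = [55, 70, 1, 60, 6, 71, 28, 27, 28]
dequeue(): queue = [70, 1, 60, 6, 71, 28, 27, 28]
enqueue(12): queue = [70, 1, 60, 6, 71, 28, 27, 28, 12]
enqueue(27): queue = [70, 1, 60, 6, 71, 28, 27, 28, 12, 27]
dequeue(): queue = [1, 60, 6, 71, 28, 27, 28, 12, 27]

Answer: 1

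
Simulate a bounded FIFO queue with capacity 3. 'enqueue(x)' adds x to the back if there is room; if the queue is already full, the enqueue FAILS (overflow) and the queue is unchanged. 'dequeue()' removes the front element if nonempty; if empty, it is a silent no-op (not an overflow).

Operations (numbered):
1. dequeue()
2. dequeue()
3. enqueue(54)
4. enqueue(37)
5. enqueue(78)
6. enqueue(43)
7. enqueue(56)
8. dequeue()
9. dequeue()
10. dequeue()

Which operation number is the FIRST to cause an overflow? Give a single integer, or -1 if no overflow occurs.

Answer: 6

Derivation:
1. dequeue(): empty, no-op, size=0
2. dequeue(): empty, no-op, size=0
3. enqueue(54): size=1
4. enqueue(37): size=2
5. enqueue(78): size=3
6. enqueue(43): size=3=cap → OVERFLOW (fail)
7. enqueue(56): size=3=cap → OVERFLOW (fail)
8. dequeue(): size=2
9. dequeue(): size=1
10. dequeue(): size=0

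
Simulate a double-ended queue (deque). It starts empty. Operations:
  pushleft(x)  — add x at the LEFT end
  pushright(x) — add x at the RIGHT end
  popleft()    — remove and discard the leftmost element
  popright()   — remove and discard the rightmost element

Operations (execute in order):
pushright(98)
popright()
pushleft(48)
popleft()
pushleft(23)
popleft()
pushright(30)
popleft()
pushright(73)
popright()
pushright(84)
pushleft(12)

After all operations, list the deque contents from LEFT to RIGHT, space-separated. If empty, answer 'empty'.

Answer: 12 84

Derivation:
pushright(98): [98]
popright(): []
pushleft(48): [48]
popleft(): []
pushleft(23): [23]
popleft(): []
pushright(30): [30]
popleft(): []
pushright(73): [73]
popright(): []
pushright(84): [84]
pushleft(12): [12, 84]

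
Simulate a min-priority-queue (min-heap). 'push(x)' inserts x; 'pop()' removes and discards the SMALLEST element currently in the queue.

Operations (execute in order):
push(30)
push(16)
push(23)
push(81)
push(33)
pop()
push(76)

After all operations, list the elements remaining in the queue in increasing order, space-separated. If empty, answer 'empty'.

Answer: 23 30 33 76 81

Derivation:
push(30): heap contents = [30]
push(16): heap contents = [16, 30]
push(23): heap contents = [16, 23, 30]
push(81): heap contents = [16, 23, 30, 81]
push(33): heap contents = [16, 23, 30, 33, 81]
pop() → 16: heap contents = [23, 30, 33, 81]
push(76): heap contents = [23, 30, 33, 76, 81]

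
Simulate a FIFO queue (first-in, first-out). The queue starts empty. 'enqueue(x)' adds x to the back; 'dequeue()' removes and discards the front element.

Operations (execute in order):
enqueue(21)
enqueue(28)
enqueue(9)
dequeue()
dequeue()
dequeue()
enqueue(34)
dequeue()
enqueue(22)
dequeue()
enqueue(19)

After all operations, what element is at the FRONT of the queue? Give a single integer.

enqueue(21): queue = [21]
enqueue(28): queue = [21, 28]
enqueue(9): queue = [21, 28, 9]
dequeue(): queue = [28, 9]
dequeue(): queue = [9]
dequeue(): queue = []
enqueue(34): queue = [34]
dequeue(): queue = []
enqueue(22): queue = [22]
dequeue(): queue = []
enqueue(19): queue = [19]

Answer: 19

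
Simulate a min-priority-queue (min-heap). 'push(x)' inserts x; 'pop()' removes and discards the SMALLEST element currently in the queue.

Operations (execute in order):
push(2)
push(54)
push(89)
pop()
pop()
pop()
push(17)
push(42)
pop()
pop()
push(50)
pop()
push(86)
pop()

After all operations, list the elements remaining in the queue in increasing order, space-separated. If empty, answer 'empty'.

push(2): heap contents = [2]
push(54): heap contents = [2, 54]
push(89): heap contents = [2, 54, 89]
pop() → 2: heap contents = [54, 89]
pop() → 54: heap contents = [89]
pop() → 89: heap contents = []
push(17): heap contents = [17]
push(42): heap contents = [17, 42]
pop() → 17: heap contents = [42]
pop() → 42: heap contents = []
push(50): heap contents = [50]
pop() → 50: heap contents = []
push(86): heap contents = [86]
pop() → 86: heap contents = []

Answer: empty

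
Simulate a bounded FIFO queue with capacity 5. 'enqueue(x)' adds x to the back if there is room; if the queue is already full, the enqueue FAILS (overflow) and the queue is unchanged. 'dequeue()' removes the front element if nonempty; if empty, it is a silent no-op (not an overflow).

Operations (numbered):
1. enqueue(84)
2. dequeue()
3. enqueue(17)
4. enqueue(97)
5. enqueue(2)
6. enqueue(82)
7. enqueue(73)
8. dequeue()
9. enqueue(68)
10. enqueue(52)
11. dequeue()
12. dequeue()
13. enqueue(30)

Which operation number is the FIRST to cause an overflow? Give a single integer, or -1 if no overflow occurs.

Answer: 10

Derivation:
1. enqueue(84): size=1
2. dequeue(): size=0
3. enqueue(17): size=1
4. enqueue(97): size=2
5. enqueue(2): size=3
6. enqueue(82): size=4
7. enqueue(73): size=5
8. dequeue(): size=4
9. enqueue(68): size=5
10. enqueue(52): size=5=cap → OVERFLOW (fail)
11. dequeue(): size=4
12. dequeue(): size=3
13. enqueue(30): size=4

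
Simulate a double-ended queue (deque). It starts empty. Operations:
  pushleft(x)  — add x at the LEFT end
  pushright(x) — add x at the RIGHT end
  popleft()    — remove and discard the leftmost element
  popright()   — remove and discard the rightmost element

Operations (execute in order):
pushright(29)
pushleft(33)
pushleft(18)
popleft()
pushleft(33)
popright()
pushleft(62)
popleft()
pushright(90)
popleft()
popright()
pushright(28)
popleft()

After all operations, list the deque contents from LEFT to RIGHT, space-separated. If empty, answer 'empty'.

pushright(29): [29]
pushleft(33): [33, 29]
pushleft(18): [18, 33, 29]
popleft(): [33, 29]
pushleft(33): [33, 33, 29]
popright(): [33, 33]
pushleft(62): [62, 33, 33]
popleft(): [33, 33]
pushright(90): [33, 33, 90]
popleft(): [33, 90]
popright(): [33]
pushright(28): [33, 28]
popleft(): [28]

Answer: 28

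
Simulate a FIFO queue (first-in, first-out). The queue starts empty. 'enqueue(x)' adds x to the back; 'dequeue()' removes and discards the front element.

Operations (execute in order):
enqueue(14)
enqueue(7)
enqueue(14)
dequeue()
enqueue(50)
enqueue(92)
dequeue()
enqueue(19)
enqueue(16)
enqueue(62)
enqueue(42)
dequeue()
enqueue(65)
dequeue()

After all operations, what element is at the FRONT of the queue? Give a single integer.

Answer: 92

Derivation:
enqueue(14): queue = [14]
enqueue(7): queue = [14, 7]
enqueue(14): queue = [14, 7, 14]
dequeue(): queue = [7, 14]
enqueue(50): queue = [7, 14, 50]
enqueue(92): queue = [7, 14, 50, 92]
dequeue(): queue = [14, 50, 92]
enqueue(19): queue = [14, 50, 92, 19]
enqueue(16): queue = [14, 50, 92, 19, 16]
enqueue(62): queue = [14, 50, 92, 19, 16, 62]
enqueue(42): queue = [14, 50, 92, 19, 16, 62, 42]
dequeue(): queue = [50, 92, 19, 16, 62, 42]
enqueue(65): queue = [50, 92, 19, 16, 62, 42, 65]
dequeue(): queue = [92, 19, 16, 62, 42, 65]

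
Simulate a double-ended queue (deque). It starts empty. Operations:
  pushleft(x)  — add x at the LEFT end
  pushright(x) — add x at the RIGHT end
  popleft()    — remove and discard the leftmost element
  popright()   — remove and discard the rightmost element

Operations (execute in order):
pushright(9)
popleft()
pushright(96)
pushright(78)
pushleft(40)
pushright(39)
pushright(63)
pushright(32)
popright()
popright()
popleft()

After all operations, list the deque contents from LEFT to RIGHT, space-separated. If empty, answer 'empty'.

pushright(9): [9]
popleft(): []
pushright(96): [96]
pushright(78): [96, 78]
pushleft(40): [40, 96, 78]
pushright(39): [40, 96, 78, 39]
pushright(63): [40, 96, 78, 39, 63]
pushright(32): [40, 96, 78, 39, 63, 32]
popright(): [40, 96, 78, 39, 63]
popright(): [40, 96, 78, 39]
popleft(): [96, 78, 39]

Answer: 96 78 39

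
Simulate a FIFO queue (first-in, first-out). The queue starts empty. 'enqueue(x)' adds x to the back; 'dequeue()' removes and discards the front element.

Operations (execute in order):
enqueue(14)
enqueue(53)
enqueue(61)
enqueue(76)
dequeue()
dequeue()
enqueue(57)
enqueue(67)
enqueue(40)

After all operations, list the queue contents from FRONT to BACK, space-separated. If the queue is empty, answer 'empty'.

Answer: 61 76 57 67 40

Derivation:
enqueue(14): [14]
enqueue(53): [14, 53]
enqueue(61): [14, 53, 61]
enqueue(76): [14, 53, 61, 76]
dequeue(): [53, 61, 76]
dequeue(): [61, 76]
enqueue(57): [61, 76, 57]
enqueue(67): [61, 76, 57, 67]
enqueue(40): [61, 76, 57, 67, 40]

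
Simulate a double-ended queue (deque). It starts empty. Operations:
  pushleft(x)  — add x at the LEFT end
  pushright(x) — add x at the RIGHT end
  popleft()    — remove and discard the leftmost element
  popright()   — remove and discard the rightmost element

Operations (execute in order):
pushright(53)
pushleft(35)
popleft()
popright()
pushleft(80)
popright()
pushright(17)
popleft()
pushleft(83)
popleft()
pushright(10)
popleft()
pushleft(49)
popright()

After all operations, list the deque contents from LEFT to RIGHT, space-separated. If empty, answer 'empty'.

pushright(53): [53]
pushleft(35): [35, 53]
popleft(): [53]
popright(): []
pushleft(80): [80]
popright(): []
pushright(17): [17]
popleft(): []
pushleft(83): [83]
popleft(): []
pushright(10): [10]
popleft(): []
pushleft(49): [49]
popright(): []

Answer: empty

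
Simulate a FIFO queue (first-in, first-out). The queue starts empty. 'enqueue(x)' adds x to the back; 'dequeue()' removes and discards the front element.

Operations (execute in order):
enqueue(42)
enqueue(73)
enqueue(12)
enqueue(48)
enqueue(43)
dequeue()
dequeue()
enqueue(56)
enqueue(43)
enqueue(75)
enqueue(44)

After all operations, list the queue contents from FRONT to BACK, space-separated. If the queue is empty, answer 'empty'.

Answer: 12 48 43 56 43 75 44

Derivation:
enqueue(42): [42]
enqueue(73): [42, 73]
enqueue(12): [42, 73, 12]
enqueue(48): [42, 73, 12, 48]
enqueue(43): [42, 73, 12, 48, 43]
dequeue(): [73, 12, 48, 43]
dequeue(): [12, 48, 43]
enqueue(56): [12, 48, 43, 56]
enqueue(43): [12, 48, 43, 56, 43]
enqueue(75): [12, 48, 43, 56, 43, 75]
enqueue(44): [12, 48, 43, 56, 43, 75, 44]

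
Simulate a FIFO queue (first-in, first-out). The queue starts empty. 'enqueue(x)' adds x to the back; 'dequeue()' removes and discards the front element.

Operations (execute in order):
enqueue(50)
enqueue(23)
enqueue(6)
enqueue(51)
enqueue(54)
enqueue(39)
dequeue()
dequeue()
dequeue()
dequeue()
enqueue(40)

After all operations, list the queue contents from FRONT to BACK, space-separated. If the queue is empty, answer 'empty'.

enqueue(50): [50]
enqueue(23): [50, 23]
enqueue(6): [50, 23, 6]
enqueue(51): [50, 23, 6, 51]
enqueue(54): [50, 23, 6, 51, 54]
enqueue(39): [50, 23, 6, 51, 54, 39]
dequeue(): [23, 6, 51, 54, 39]
dequeue(): [6, 51, 54, 39]
dequeue(): [51, 54, 39]
dequeue(): [54, 39]
enqueue(40): [54, 39, 40]

Answer: 54 39 40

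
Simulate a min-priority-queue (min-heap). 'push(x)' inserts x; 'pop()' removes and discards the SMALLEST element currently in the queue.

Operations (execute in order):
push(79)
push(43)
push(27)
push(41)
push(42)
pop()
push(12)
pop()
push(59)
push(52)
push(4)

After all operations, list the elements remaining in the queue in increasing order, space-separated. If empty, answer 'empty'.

push(79): heap contents = [79]
push(43): heap contents = [43, 79]
push(27): heap contents = [27, 43, 79]
push(41): heap contents = [27, 41, 43, 79]
push(42): heap contents = [27, 41, 42, 43, 79]
pop() → 27: heap contents = [41, 42, 43, 79]
push(12): heap contents = [12, 41, 42, 43, 79]
pop() → 12: heap contents = [41, 42, 43, 79]
push(59): heap contents = [41, 42, 43, 59, 79]
push(52): heap contents = [41, 42, 43, 52, 59, 79]
push(4): heap contents = [4, 41, 42, 43, 52, 59, 79]

Answer: 4 41 42 43 52 59 79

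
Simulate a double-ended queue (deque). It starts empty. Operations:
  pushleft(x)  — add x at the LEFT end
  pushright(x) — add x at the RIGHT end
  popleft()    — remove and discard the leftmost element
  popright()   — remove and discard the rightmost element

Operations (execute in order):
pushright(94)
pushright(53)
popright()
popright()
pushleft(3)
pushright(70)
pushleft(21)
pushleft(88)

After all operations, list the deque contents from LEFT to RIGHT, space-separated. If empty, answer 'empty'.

pushright(94): [94]
pushright(53): [94, 53]
popright(): [94]
popright(): []
pushleft(3): [3]
pushright(70): [3, 70]
pushleft(21): [21, 3, 70]
pushleft(88): [88, 21, 3, 70]

Answer: 88 21 3 70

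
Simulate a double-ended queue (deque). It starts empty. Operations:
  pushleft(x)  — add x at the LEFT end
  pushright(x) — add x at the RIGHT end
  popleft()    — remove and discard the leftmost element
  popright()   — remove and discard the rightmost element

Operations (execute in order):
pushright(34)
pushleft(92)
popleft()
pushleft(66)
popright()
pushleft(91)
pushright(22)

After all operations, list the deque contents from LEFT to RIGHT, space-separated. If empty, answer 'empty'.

Answer: 91 66 22

Derivation:
pushright(34): [34]
pushleft(92): [92, 34]
popleft(): [34]
pushleft(66): [66, 34]
popright(): [66]
pushleft(91): [91, 66]
pushright(22): [91, 66, 22]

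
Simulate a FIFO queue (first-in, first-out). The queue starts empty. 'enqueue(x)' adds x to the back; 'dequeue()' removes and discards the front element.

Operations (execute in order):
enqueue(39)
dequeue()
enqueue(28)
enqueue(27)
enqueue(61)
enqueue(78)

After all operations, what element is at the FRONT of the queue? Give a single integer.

Answer: 28

Derivation:
enqueue(39): queue = [39]
dequeue(): queue = []
enqueue(28): queue = [28]
enqueue(27): queue = [28, 27]
enqueue(61): queue = [28, 27, 61]
enqueue(78): queue = [28, 27, 61, 78]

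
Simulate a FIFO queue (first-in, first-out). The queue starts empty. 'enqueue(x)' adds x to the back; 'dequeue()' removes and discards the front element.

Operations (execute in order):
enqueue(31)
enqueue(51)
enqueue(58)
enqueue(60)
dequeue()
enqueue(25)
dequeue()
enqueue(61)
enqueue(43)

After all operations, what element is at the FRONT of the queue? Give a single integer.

enqueue(31): queue = [31]
enqueue(51): queue = [31, 51]
enqueue(58): queue = [31, 51, 58]
enqueue(60): queue = [31, 51, 58, 60]
dequeue(): queue = [51, 58, 60]
enqueue(25): queue = [51, 58, 60, 25]
dequeue(): queue = [58, 60, 25]
enqueue(61): queue = [58, 60, 25, 61]
enqueue(43): queue = [58, 60, 25, 61, 43]

Answer: 58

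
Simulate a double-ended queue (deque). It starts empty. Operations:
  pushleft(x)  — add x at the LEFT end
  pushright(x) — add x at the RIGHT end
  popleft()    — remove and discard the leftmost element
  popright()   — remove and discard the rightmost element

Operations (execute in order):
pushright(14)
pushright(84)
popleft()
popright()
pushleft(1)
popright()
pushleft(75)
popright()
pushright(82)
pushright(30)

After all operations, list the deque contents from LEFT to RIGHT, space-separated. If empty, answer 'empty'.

pushright(14): [14]
pushright(84): [14, 84]
popleft(): [84]
popright(): []
pushleft(1): [1]
popright(): []
pushleft(75): [75]
popright(): []
pushright(82): [82]
pushright(30): [82, 30]

Answer: 82 30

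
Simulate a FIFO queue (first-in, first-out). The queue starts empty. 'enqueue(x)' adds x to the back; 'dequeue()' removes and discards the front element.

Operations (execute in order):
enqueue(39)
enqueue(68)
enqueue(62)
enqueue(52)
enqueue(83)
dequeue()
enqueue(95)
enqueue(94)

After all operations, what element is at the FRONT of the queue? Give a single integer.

enqueue(39): queue = [39]
enqueue(68): queue = [39, 68]
enqueue(62): queue = [39, 68, 62]
enqueue(52): queue = [39, 68, 62, 52]
enqueue(83): queue = [39, 68, 62, 52, 83]
dequeue(): queue = [68, 62, 52, 83]
enqueue(95): queue = [68, 62, 52, 83, 95]
enqueue(94): queue = [68, 62, 52, 83, 95, 94]

Answer: 68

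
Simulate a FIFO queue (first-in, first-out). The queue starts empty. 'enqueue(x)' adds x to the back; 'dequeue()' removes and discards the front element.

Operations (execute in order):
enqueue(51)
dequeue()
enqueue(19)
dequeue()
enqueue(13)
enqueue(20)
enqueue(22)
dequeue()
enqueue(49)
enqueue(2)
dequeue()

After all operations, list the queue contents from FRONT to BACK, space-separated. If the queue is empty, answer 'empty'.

Answer: 22 49 2

Derivation:
enqueue(51): [51]
dequeue(): []
enqueue(19): [19]
dequeue(): []
enqueue(13): [13]
enqueue(20): [13, 20]
enqueue(22): [13, 20, 22]
dequeue(): [20, 22]
enqueue(49): [20, 22, 49]
enqueue(2): [20, 22, 49, 2]
dequeue(): [22, 49, 2]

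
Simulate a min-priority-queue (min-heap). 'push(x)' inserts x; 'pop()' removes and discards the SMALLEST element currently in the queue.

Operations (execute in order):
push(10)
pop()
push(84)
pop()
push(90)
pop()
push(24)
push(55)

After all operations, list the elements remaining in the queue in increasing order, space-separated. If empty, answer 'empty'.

Answer: 24 55

Derivation:
push(10): heap contents = [10]
pop() → 10: heap contents = []
push(84): heap contents = [84]
pop() → 84: heap contents = []
push(90): heap contents = [90]
pop() → 90: heap contents = []
push(24): heap contents = [24]
push(55): heap contents = [24, 55]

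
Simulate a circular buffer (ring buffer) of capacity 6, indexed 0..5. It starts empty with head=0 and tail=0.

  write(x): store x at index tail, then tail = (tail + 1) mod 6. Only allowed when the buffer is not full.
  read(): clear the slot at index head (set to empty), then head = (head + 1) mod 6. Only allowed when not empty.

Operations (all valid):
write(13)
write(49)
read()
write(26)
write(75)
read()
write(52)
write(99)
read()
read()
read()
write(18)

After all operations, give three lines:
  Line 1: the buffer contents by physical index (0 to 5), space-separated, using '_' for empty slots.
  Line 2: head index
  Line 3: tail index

write(13): buf=[13 _ _ _ _ _], head=0, tail=1, size=1
write(49): buf=[13 49 _ _ _ _], head=0, tail=2, size=2
read(): buf=[_ 49 _ _ _ _], head=1, tail=2, size=1
write(26): buf=[_ 49 26 _ _ _], head=1, tail=3, size=2
write(75): buf=[_ 49 26 75 _ _], head=1, tail=4, size=3
read(): buf=[_ _ 26 75 _ _], head=2, tail=4, size=2
write(52): buf=[_ _ 26 75 52 _], head=2, tail=5, size=3
write(99): buf=[_ _ 26 75 52 99], head=2, tail=0, size=4
read(): buf=[_ _ _ 75 52 99], head=3, tail=0, size=3
read(): buf=[_ _ _ _ 52 99], head=4, tail=0, size=2
read(): buf=[_ _ _ _ _ 99], head=5, tail=0, size=1
write(18): buf=[18 _ _ _ _ 99], head=5, tail=1, size=2

Answer: 18 _ _ _ _ 99
5
1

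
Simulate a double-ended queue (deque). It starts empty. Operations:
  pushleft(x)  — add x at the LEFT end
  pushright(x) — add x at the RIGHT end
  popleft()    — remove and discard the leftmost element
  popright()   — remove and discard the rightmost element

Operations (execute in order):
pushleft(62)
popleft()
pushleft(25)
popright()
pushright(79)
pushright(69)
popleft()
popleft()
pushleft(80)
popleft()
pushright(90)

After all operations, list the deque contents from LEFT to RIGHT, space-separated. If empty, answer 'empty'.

Answer: 90

Derivation:
pushleft(62): [62]
popleft(): []
pushleft(25): [25]
popright(): []
pushright(79): [79]
pushright(69): [79, 69]
popleft(): [69]
popleft(): []
pushleft(80): [80]
popleft(): []
pushright(90): [90]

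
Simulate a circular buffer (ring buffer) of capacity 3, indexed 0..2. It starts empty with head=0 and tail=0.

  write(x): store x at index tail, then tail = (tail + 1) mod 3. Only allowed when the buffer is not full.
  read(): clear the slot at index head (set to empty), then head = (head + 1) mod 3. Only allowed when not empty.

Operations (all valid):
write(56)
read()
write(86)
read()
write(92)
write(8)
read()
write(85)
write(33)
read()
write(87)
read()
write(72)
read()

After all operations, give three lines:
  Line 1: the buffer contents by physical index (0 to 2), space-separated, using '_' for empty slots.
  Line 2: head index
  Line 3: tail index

Answer: 87 72 _
0
2

Derivation:
write(56): buf=[56 _ _], head=0, tail=1, size=1
read(): buf=[_ _ _], head=1, tail=1, size=0
write(86): buf=[_ 86 _], head=1, tail=2, size=1
read(): buf=[_ _ _], head=2, tail=2, size=0
write(92): buf=[_ _ 92], head=2, tail=0, size=1
write(8): buf=[8 _ 92], head=2, tail=1, size=2
read(): buf=[8 _ _], head=0, tail=1, size=1
write(85): buf=[8 85 _], head=0, tail=2, size=2
write(33): buf=[8 85 33], head=0, tail=0, size=3
read(): buf=[_ 85 33], head=1, tail=0, size=2
write(87): buf=[87 85 33], head=1, tail=1, size=3
read(): buf=[87 _ 33], head=2, tail=1, size=2
write(72): buf=[87 72 33], head=2, tail=2, size=3
read(): buf=[87 72 _], head=0, tail=2, size=2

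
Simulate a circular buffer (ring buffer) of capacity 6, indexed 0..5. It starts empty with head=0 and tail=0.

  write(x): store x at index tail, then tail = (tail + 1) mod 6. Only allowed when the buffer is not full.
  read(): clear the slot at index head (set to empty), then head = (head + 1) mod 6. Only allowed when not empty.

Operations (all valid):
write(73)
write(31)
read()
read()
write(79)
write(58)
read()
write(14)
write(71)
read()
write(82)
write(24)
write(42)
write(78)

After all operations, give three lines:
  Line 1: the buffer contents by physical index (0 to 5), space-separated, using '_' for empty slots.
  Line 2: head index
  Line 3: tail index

write(73): buf=[73 _ _ _ _ _], head=0, tail=1, size=1
write(31): buf=[73 31 _ _ _ _], head=0, tail=2, size=2
read(): buf=[_ 31 _ _ _ _], head=1, tail=2, size=1
read(): buf=[_ _ _ _ _ _], head=2, tail=2, size=0
write(79): buf=[_ _ 79 _ _ _], head=2, tail=3, size=1
write(58): buf=[_ _ 79 58 _ _], head=2, tail=4, size=2
read(): buf=[_ _ _ 58 _ _], head=3, tail=4, size=1
write(14): buf=[_ _ _ 58 14 _], head=3, tail=5, size=2
write(71): buf=[_ _ _ 58 14 71], head=3, tail=0, size=3
read(): buf=[_ _ _ _ 14 71], head=4, tail=0, size=2
write(82): buf=[82 _ _ _ 14 71], head=4, tail=1, size=3
write(24): buf=[82 24 _ _ 14 71], head=4, tail=2, size=4
write(42): buf=[82 24 42 _ 14 71], head=4, tail=3, size=5
write(78): buf=[82 24 42 78 14 71], head=4, tail=4, size=6

Answer: 82 24 42 78 14 71
4
4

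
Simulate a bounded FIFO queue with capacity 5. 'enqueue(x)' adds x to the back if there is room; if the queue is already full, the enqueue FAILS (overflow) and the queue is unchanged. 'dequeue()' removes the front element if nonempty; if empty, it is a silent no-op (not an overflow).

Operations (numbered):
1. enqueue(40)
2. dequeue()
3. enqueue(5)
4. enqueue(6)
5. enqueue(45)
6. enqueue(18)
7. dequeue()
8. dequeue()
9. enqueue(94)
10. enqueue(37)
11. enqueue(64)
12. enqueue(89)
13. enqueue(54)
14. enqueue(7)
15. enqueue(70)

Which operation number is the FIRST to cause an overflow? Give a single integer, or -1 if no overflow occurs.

Answer: 12

Derivation:
1. enqueue(40): size=1
2. dequeue(): size=0
3. enqueue(5): size=1
4. enqueue(6): size=2
5. enqueue(45): size=3
6. enqueue(18): size=4
7. dequeue(): size=3
8. dequeue(): size=2
9. enqueue(94): size=3
10. enqueue(37): size=4
11. enqueue(64): size=5
12. enqueue(89): size=5=cap → OVERFLOW (fail)
13. enqueue(54): size=5=cap → OVERFLOW (fail)
14. enqueue(7): size=5=cap → OVERFLOW (fail)
15. enqueue(70): size=5=cap → OVERFLOW (fail)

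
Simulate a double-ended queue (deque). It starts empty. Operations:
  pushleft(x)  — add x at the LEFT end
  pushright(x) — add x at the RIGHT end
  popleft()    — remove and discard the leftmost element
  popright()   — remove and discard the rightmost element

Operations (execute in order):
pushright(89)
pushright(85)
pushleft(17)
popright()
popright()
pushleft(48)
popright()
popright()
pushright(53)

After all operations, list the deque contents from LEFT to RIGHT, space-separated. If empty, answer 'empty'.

pushright(89): [89]
pushright(85): [89, 85]
pushleft(17): [17, 89, 85]
popright(): [17, 89]
popright(): [17]
pushleft(48): [48, 17]
popright(): [48]
popright(): []
pushright(53): [53]

Answer: 53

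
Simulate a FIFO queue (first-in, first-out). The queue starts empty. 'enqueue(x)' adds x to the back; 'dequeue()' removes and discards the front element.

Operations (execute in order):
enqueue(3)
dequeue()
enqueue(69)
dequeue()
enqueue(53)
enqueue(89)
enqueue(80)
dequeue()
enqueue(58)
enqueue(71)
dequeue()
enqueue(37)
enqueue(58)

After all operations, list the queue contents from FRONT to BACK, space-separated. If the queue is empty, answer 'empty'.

Answer: 80 58 71 37 58

Derivation:
enqueue(3): [3]
dequeue(): []
enqueue(69): [69]
dequeue(): []
enqueue(53): [53]
enqueue(89): [53, 89]
enqueue(80): [53, 89, 80]
dequeue(): [89, 80]
enqueue(58): [89, 80, 58]
enqueue(71): [89, 80, 58, 71]
dequeue(): [80, 58, 71]
enqueue(37): [80, 58, 71, 37]
enqueue(58): [80, 58, 71, 37, 58]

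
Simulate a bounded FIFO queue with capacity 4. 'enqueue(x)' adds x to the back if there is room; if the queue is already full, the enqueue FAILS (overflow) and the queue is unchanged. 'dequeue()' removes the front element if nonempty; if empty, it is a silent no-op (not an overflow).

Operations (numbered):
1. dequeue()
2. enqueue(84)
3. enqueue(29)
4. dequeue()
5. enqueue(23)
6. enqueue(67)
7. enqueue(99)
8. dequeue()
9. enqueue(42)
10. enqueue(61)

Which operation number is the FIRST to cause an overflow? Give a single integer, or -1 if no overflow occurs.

1. dequeue(): empty, no-op, size=0
2. enqueue(84): size=1
3. enqueue(29): size=2
4. dequeue(): size=1
5. enqueue(23): size=2
6. enqueue(67): size=3
7. enqueue(99): size=4
8. dequeue(): size=3
9. enqueue(42): size=4
10. enqueue(61): size=4=cap → OVERFLOW (fail)

Answer: 10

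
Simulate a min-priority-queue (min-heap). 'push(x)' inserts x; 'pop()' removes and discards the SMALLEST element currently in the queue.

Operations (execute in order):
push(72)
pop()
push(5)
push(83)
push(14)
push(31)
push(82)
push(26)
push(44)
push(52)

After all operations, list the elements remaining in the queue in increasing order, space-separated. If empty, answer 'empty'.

Answer: 5 14 26 31 44 52 82 83

Derivation:
push(72): heap contents = [72]
pop() → 72: heap contents = []
push(5): heap contents = [5]
push(83): heap contents = [5, 83]
push(14): heap contents = [5, 14, 83]
push(31): heap contents = [5, 14, 31, 83]
push(82): heap contents = [5, 14, 31, 82, 83]
push(26): heap contents = [5, 14, 26, 31, 82, 83]
push(44): heap contents = [5, 14, 26, 31, 44, 82, 83]
push(52): heap contents = [5, 14, 26, 31, 44, 52, 82, 83]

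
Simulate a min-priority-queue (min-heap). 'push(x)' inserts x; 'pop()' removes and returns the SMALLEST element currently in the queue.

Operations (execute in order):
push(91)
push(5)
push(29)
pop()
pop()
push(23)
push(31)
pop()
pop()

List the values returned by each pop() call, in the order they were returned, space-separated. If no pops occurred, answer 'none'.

push(91): heap contents = [91]
push(5): heap contents = [5, 91]
push(29): heap contents = [5, 29, 91]
pop() → 5: heap contents = [29, 91]
pop() → 29: heap contents = [91]
push(23): heap contents = [23, 91]
push(31): heap contents = [23, 31, 91]
pop() → 23: heap contents = [31, 91]
pop() → 31: heap contents = [91]

Answer: 5 29 23 31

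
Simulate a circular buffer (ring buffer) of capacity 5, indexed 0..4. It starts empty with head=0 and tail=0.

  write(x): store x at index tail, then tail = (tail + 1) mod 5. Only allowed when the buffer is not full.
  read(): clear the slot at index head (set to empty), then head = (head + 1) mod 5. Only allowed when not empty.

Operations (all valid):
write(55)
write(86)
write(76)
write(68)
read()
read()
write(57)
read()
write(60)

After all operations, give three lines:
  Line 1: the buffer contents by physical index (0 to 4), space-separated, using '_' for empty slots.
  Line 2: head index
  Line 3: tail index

Answer: 60 _ _ 68 57
3
1

Derivation:
write(55): buf=[55 _ _ _ _], head=0, tail=1, size=1
write(86): buf=[55 86 _ _ _], head=0, tail=2, size=2
write(76): buf=[55 86 76 _ _], head=0, tail=3, size=3
write(68): buf=[55 86 76 68 _], head=0, tail=4, size=4
read(): buf=[_ 86 76 68 _], head=1, tail=4, size=3
read(): buf=[_ _ 76 68 _], head=2, tail=4, size=2
write(57): buf=[_ _ 76 68 57], head=2, tail=0, size=3
read(): buf=[_ _ _ 68 57], head=3, tail=0, size=2
write(60): buf=[60 _ _ 68 57], head=3, tail=1, size=3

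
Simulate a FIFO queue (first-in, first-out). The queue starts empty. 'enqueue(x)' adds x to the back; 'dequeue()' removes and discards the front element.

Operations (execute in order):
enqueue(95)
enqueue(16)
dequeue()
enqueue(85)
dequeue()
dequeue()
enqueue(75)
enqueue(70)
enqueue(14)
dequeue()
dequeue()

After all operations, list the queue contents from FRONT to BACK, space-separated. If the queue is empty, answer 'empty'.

Answer: 14

Derivation:
enqueue(95): [95]
enqueue(16): [95, 16]
dequeue(): [16]
enqueue(85): [16, 85]
dequeue(): [85]
dequeue(): []
enqueue(75): [75]
enqueue(70): [75, 70]
enqueue(14): [75, 70, 14]
dequeue(): [70, 14]
dequeue(): [14]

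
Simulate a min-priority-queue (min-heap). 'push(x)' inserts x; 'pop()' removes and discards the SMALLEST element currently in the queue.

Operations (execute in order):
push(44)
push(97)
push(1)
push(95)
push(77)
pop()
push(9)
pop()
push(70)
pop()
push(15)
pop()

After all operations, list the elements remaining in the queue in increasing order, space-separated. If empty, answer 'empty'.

Answer: 70 77 95 97

Derivation:
push(44): heap contents = [44]
push(97): heap contents = [44, 97]
push(1): heap contents = [1, 44, 97]
push(95): heap contents = [1, 44, 95, 97]
push(77): heap contents = [1, 44, 77, 95, 97]
pop() → 1: heap contents = [44, 77, 95, 97]
push(9): heap contents = [9, 44, 77, 95, 97]
pop() → 9: heap contents = [44, 77, 95, 97]
push(70): heap contents = [44, 70, 77, 95, 97]
pop() → 44: heap contents = [70, 77, 95, 97]
push(15): heap contents = [15, 70, 77, 95, 97]
pop() → 15: heap contents = [70, 77, 95, 97]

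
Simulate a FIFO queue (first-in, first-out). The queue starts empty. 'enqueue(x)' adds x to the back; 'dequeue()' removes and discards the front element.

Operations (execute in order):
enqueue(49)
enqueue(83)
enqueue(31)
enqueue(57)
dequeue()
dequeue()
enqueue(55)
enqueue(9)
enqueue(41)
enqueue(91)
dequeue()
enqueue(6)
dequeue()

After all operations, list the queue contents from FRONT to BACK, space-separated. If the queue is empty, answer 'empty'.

enqueue(49): [49]
enqueue(83): [49, 83]
enqueue(31): [49, 83, 31]
enqueue(57): [49, 83, 31, 57]
dequeue(): [83, 31, 57]
dequeue(): [31, 57]
enqueue(55): [31, 57, 55]
enqueue(9): [31, 57, 55, 9]
enqueue(41): [31, 57, 55, 9, 41]
enqueue(91): [31, 57, 55, 9, 41, 91]
dequeue(): [57, 55, 9, 41, 91]
enqueue(6): [57, 55, 9, 41, 91, 6]
dequeue(): [55, 9, 41, 91, 6]

Answer: 55 9 41 91 6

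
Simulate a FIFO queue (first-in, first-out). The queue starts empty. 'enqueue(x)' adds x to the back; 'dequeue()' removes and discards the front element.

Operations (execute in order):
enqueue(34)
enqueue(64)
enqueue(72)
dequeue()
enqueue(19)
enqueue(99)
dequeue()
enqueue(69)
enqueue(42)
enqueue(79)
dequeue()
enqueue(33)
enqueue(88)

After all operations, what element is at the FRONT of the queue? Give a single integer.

Answer: 19

Derivation:
enqueue(34): queue = [34]
enqueue(64): queue = [34, 64]
enqueue(72): queue = [34, 64, 72]
dequeue(): queue = [64, 72]
enqueue(19): queue = [64, 72, 19]
enqueue(99): queue = [64, 72, 19, 99]
dequeue(): queue = [72, 19, 99]
enqueue(69): queue = [72, 19, 99, 69]
enqueue(42): queue = [72, 19, 99, 69, 42]
enqueue(79): queue = [72, 19, 99, 69, 42, 79]
dequeue(): queue = [19, 99, 69, 42, 79]
enqueue(33): queue = [19, 99, 69, 42, 79, 33]
enqueue(88): queue = [19, 99, 69, 42, 79, 33, 88]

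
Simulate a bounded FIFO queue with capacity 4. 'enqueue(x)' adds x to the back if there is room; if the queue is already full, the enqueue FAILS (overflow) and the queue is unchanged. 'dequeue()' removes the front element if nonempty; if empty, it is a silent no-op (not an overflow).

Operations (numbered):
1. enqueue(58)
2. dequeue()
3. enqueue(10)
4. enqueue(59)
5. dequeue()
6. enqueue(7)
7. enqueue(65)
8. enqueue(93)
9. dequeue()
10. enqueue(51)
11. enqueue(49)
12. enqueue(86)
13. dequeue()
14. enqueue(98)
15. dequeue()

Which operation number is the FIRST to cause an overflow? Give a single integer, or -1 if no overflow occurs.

Answer: 11

Derivation:
1. enqueue(58): size=1
2. dequeue(): size=0
3. enqueue(10): size=1
4. enqueue(59): size=2
5. dequeue(): size=1
6. enqueue(7): size=2
7. enqueue(65): size=3
8. enqueue(93): size=4
9. dequeue(): size=3
10. enqueue(51): size=4
11. enqueue(49): size=4=cap → OVERFLOW (fail)
12. enqueue(86): size=4=cap → OVERFLOW (fail)
13. dequeue(): size=3
14. enqueue(98): size=4
15. dequeue(): size=3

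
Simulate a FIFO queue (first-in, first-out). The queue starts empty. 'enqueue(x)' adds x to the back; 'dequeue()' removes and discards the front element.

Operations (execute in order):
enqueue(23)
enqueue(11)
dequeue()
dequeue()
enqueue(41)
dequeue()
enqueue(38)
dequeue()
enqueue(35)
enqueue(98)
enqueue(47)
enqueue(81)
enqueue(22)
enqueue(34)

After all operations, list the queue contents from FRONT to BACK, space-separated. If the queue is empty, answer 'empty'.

enqueue(23): [23]
enqueue(11): [23, 11]
dequeue(): [11]
dequeue(): []
enqueue(41): [41]
dequeue(): []
enqueue(38): [38]
dequeue(): []
enqueue(35): [35]
enqueue(98): [35, 98]
enqueue(47): [35, 98, 47]
enqueue(81): [35, 98, 47, 81]
enqueue(22): [35, 98, 47, 81, 22]
enqueue(34): [35, 98, 47, 81, 22, 34]

Answer: 35 98 47 81 22 34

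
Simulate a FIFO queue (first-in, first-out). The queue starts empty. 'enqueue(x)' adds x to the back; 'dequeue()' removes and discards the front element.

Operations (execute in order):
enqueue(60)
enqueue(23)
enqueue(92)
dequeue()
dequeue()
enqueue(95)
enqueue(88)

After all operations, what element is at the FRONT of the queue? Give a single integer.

Answer: 92

Derivation:
enqueue(60): queue = [60]
enqueue(23): queue = [60, 23]
enqueue(92): queue = [60, 23, 92]
dequeue(): queue = [23, 92]
dequeue(): queue = [92]
enqueue(95): queue = [92, 95]
enqueue(88): queue = [92, 95, 88]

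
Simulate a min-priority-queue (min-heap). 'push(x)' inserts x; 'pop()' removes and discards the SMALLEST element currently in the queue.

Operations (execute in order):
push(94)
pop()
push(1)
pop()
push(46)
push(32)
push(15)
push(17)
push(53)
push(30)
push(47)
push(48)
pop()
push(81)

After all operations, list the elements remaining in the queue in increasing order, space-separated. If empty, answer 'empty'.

push(94): heap contents = [94]
pop() → 94: heap contents = []
push(1): heap contents = [1]
pop() → 1: heap contents = []
push(46): heap contents = [46]
push(32): heap contents = [32, 46]
push(15): heap contents = [15, 32, 46]
push(17): heap contents = [15, 17, 32, 46]
push(53): heap contents = [15, 17, 32, 46, 53]
push(30): heap contents = [15, 17, 30, 32, 46, 53]
push(47): heap contents = [15, 17, 30, 32, 46, 47, 53]
push(48): heap contents = [15, 17, 30, 32, 46, 47, 48, 53]
pop() → 15: heap contents = [17, 30, 32, 46, 47, 48, 53]
push(81): heap contents = [17, 30, 32, 46, 47, 48, 53, 81]

Answer: 17 30 32 46 47 48 53 81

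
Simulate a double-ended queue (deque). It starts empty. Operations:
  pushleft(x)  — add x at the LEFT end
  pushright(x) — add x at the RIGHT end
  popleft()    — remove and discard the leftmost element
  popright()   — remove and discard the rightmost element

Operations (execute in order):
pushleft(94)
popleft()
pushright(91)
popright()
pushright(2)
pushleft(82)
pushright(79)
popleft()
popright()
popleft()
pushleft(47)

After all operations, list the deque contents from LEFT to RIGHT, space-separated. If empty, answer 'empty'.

pushleft(94): [94]
popleft(): []
pushright(91): [91]
popright(): []
pushright(2): [2]
pushleft(82): [82, 2]
pushright(79): [82, 2, 79]
popleft(): [2, 79]
popright(): [2]
popleft(): []
pushleft(47): [47]

Answer: 47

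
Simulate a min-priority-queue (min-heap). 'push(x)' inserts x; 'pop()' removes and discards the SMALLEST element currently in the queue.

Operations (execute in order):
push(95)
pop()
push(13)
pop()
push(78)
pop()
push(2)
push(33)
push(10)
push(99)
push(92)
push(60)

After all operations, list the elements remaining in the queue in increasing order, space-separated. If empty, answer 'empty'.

Answer: 2 10 33 60 92 99

Derivation:
push(95): heap contents = [95]
pop() → 95: heap contents = []
push(13): heap contents = [13]
pop() → 13: heap contents = []
push(78): heap contents = [78]
pop() → 78: heap contents = []
push(2): heap contents = [2]
push(33): heap contents = [2, 33]
push(10): heap contents = [2, 10, 33]
push(99): heap contents = [2, 10, 33, 99]
push(92): heap contents = [2, 10, 33, 92, 99]
push(60): heap contents = [2, 10, 33, 60, 92, 99]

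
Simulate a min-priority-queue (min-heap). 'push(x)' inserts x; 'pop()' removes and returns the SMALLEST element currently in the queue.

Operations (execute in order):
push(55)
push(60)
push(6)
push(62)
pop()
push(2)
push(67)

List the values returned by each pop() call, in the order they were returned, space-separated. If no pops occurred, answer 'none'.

push(55): heap contents = [55]
push(60): heap contents = [55, 60]
push(6): heap contents = [6, 55, 60]
push(62): heap contents = [6, 55, 60, 62]
pop() → 6: heap contents = [55, 60, 62]
push(2): heap contents = [2, 55, 60, 62]
push(67): heap contents = [2, 55, 60, 62, 67]

Answer: 6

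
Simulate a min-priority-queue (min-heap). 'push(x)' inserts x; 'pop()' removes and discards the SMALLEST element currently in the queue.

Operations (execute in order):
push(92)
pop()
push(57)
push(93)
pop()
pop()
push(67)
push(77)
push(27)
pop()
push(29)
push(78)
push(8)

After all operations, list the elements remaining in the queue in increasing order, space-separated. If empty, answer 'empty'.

push(92): heap contents = [92]
pop() → 92: heap contents = []
push(57): heap contents = [57]
push(93): heap contents = [57, 93]
pop() → 57: heap contents = [93]
pop() → 93: heap contents = []
push(67): heap contents = [67]
push(77): heap contents = [67, 77]
push(27): heap contents = [27, 67, 77]
pop() → 27: heap contents = [67, 77]
push(29): heap contents = [29, 67, 77]
push(78): heap contents = [29, 67, 77, 78]
push(8): heap contents = [8, 29, 67, 77, 78]

Answer: 8 29 67 77 78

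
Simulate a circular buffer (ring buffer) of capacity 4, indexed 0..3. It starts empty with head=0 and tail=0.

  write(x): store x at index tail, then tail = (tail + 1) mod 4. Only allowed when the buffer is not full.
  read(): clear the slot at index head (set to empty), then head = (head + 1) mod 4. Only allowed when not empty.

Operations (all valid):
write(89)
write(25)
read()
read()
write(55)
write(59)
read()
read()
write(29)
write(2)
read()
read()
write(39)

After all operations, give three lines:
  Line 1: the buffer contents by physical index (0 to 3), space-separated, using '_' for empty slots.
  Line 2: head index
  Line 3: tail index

write(89): buf=[89 _ _ _], head=0, tail=1, size=1
write(25): buf=[89 25 _ _], head=0, tail=2, size=2
read(): buf=[_ 25 _ _], head=1, tail=2, size=1
read(): buf=[_ _ _ _], head=2, tail=2, size=0
write(55): buf=[_ _ 55 _], head=2, tail=3, size=1
write(59): buf=[_ _ 55 59], head=2, tail=0, size=2
read(): buf=[_ _ _ 59], head=3, tail=0, size=1
read(): buf=[_ _ _ _], head=0, tail=0, size=0
write(29): buf=[29 _ _ _], head=0, tail=1, size=1
write(2): buf=[29 2 _ _], head=0, tail=2, size=2
read(): buf=[_ 2 _ _], head=1, tail=2, size=1
read(): buf=[_ _ _ _], head=2, tail=2, size=0
write(39): buf=[_ _ 39 _], head=2, tail=3, size=1

Answer: _ _ 39 _
2
3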